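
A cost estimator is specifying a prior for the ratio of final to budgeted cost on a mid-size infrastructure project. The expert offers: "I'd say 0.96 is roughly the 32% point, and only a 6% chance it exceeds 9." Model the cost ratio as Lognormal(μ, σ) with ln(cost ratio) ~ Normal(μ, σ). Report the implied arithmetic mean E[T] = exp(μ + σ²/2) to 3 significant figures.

E[T] ≈ 2.97

If T ~ Lognormal(μ,σ) then ln T ~ Normal(μ,σ), so the p-quantile of ln T is μ + z_p·σ.
ln(0.96) = -0.04082 and ln(9) = 2.197; z_{0.32} = -0.4677, z_{0.94} = 1.555.
σ = (2.197 − -0.04082)/(1.555 − (-0.4677)) = 1.107.
μ = -0.04082 − (-0.4677)·1.107 = 0.477.
E[T] = exp(μ + σ²/2) = exp(0.477 + 0.6123) = 2.97.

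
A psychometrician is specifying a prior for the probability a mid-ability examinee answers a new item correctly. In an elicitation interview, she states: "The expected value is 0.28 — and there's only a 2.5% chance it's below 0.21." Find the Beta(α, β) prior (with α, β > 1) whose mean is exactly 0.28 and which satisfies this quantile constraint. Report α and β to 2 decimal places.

With mean 0.28 fixed, write α = 0.28s, β = 0.72s where s = α+β.
Need P(θ < 0.21) = 0.025 under Beta(0.28s, 0.72s). Normal approximation: (q−m)/√(m(1−m)/s) ≈ z_{0.025} = -1.96, so s ≈ 0.28·0.72·(-1.96)²/(0.21−0.28)² = 158.0.
At s = 158.0: P(θ<0.21) ≈ 0.020. Adjusting to match 0.025 gives s ≈ 144.16.
So α = 0.28·144.16 ≈ 40.37, β = 0.72·144.16 ≈ 103.80.

α ≈ 40.37, β ≈ 103.80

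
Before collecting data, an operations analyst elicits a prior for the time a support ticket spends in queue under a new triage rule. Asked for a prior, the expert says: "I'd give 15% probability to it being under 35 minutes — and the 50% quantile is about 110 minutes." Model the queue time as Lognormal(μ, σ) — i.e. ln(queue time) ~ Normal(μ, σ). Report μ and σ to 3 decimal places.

If T ~ Lognormal(μ,σ) then ln T ~ Normal(μ,σ), so the p-quantile of ln T is μ + z_p·σ.
ln(35) = 3.555 and ln(110) = 4.7; z_{0.15} = -1.036, z_{0.5} = 0.
σ = (4.7 − 3.555)/(0 − (-1.036)) = 1.105.
μ = 3.555 − (-1.036)·1.105 = 4.700.

μ ≈ 4.700, σ ≈ 1.105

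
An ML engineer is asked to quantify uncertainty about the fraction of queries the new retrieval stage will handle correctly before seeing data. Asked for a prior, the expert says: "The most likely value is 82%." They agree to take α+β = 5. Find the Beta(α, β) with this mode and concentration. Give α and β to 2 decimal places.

α = 3.46, β = 1.54

For α,β > 1 the Beta mode is (α−1)/(α+β−2). With α+β = 5, the mode is (α−1)/3.
Set (α−1)/3 = 0.82 → α = 1 + 0.82·3 = 3.46.
β = 5 − α = 1.54.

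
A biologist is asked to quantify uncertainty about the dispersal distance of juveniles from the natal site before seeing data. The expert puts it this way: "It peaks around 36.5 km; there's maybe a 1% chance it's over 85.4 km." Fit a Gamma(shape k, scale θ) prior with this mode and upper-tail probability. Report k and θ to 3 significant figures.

Gamma(k,θ) with k>1 has mode (k−1)θ, so θ = 36.5/(k−1).
Need P(X < 85.4) = 0.99 with θ tied to k this way. Start at k = 2, θ = 36.5: P(X<85.4) ≈ 0.678.
Too low — raise k to concentrate. Iterating converges to k ≈ 7.59.
Then θ = 36.5/(7.59−1) ≈ 5.54.

k ≈ 7.59, θ ≈ 5.54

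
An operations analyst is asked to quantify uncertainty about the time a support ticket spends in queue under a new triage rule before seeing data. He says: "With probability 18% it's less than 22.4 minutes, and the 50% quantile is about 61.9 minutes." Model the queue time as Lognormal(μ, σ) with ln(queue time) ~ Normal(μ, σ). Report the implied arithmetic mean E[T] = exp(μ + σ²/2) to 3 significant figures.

If T ~ Lognormal(μ,σ) then ln T ~ Normal(μ,σ), so the p-quantile of ln T is μ + z_p·σ.
ln(22.4) = 3.109 and ln(61.9) = 4.126; z_{0.18} = -0.9154, z_{0.5} = 0.
σ = (4.126 − 3.109)/(0 − (-0.9154)) = 1.110.
μ = 3.109 − (-0.9154)·1.110 = 4.126.
E[T] = exp(μ + σ²/2) = exp(4.126 + 0.6165) = 115 minutes.

E[T] ≈ 115 minutes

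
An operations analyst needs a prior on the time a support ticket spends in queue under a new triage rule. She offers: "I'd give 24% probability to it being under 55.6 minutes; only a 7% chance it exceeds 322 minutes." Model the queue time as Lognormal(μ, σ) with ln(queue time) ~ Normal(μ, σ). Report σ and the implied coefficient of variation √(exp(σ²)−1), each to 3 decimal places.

σ ≈ 0.805, CV ≈ 0.955

If T ~ Lognormal(μ,σ) then ln T ~ Normal(μ,σ), so the p-quantile of ln T is μ + z_p·σ.
ln(55.6) = 4.018 and ln(322) = 5.775; z_{0.24} = -0.7063, z_{0.93} = 1.476.
σ = (5.775 − 4.018)/(1.476 − (-0.7063)) = 0.805.
μ = 4.018 − (-0.7063)·0.805 = 4.587.
CV = √(exp(σ²)−1) = √(exp(0.6479)−1) = 0.955.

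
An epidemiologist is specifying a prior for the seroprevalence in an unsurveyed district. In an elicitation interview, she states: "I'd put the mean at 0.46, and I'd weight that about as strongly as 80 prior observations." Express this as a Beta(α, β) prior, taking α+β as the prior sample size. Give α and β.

α = 36.8, β = 43.2

Under the effective-sample-size interpretation, Beta(α, β) has prior mean α/(α+β) and prior sample size α+β.
So α+β = 80 and α/(α+β) = 0.46, giving α = 0.46·80 = 36.8 and β = 80 − 36.8 = 43.2.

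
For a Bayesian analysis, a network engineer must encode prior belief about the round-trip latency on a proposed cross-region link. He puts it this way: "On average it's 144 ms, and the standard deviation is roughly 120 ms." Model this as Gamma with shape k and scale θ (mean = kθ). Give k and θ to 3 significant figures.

For Gamma(k, scale θ): mean = kθ, variance = kθ², so CV = 1/√k.
CV = SD/mean = 120/144 = 0.8333, hence k = 1/CV² = 1.44.
Then θ = mean/k = 144/1.44 = 100.

k ≈ 1.44, θ ≈ 100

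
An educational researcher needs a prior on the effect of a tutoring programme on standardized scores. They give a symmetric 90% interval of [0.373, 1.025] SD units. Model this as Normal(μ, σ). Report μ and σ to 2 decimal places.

A symmetric 90% interval runs μ ± z·σ with z = 1.645.
Half-width = 0.326, so σ = 0.326/1.645 = 0.20.
μ is the interval midpoint, 0.70.

μ = 0.70, σ = 0.20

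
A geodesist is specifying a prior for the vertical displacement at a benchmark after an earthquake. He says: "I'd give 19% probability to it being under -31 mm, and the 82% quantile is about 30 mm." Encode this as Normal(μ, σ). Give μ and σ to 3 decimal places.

The p-quantile of Normal(μ,σ) is μ + z_p·σ, with z_{0.19} = -0.8779 and z_{0.82} = 0.9154.
Eliminate σ: μ = (z₂·x₁ − z₁·x₂)/(z₂ − z₁) = (0.9154·-31 − (-0.8779)·30)/1.793 = -1.137.
Then σ = (x₂ − x₁)/(z₂ − z₁) = (30 − -31)/1.793 = 34.016.

μ = -1.137, σ = 34.016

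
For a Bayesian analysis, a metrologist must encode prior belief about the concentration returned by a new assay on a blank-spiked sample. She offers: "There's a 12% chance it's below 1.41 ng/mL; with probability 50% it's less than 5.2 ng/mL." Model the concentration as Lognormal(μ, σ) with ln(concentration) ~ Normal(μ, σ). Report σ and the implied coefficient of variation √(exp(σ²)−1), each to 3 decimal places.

If T ~ Lognormal(μ,σ) then ln T ~ Normal(μ,σ), so the p-quantile of ln T is μ + z_p·σ.
ln(1.41) = 0.3436 and ln(5.2) = 1.649; z_{0.12} = -1.175, z_{0.5} = 0.
σ = (1.649 − 0.3436)/(0 − (-1.175)) = 1.111.
μ = 0.3436 − (-1.175)·1.111 = 1.649.
CV = √(exp(σ²)−1) = √(exp(1.2337)−1) = 1.560.

σ ≈ 1.111, CV ≈ 1.560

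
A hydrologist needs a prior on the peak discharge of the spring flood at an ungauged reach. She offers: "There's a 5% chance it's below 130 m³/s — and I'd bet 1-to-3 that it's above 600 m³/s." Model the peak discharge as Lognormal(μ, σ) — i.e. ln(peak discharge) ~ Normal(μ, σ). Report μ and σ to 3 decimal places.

If T ~ Lognormal(μ,σ) then ln T ~ Normal(μ,σ), so the p-quantile of ln T is μ + z_p·σ.
ln(130) = 4.868 and ln(600) = 6.397; z_{0.05} = -1.645, z_{0.75} = 0.6745.
σ = (6.397 − 4.868)/(0.6745 − (-1.645)) = 0.659.
μ = 4.868 − (-1.645)·0.659 = 5.952.

μ ≈ 5.952, σ ≈ 0.659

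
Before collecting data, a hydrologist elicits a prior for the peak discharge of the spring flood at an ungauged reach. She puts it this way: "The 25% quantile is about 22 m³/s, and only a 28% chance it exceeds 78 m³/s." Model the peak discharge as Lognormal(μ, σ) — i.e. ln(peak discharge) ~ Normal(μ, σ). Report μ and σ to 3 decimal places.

If T ~ Lognormal(μ,σ) then ln T ~ Normal(μ,σ), so the p-quantile of ln T is μ + z_p·σ.
ln(22) = 3.091 and ln(78) = 4.357; z_{0.25} = -0.6745, z_{0.72} = 0.5828.
σ = (4.357 − 3.091)/(0.5828 − (-0.6745)) = 1.007.
μ = 3.091 − (-0.6745)·1.007 = 3.770.

μ ≈ 3.770, σ ≈ 1.007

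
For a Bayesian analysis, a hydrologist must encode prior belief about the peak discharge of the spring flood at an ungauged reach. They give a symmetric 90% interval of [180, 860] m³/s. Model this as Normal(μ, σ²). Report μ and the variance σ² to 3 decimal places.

A symmetric 90% interval runs μ ± z·σ with z = 1.645.
Half-width = 340, so σ = 340/1.645 = 206.7053 and σ² = 42727.090.
μ is the interval midpoint, 520.000.

μ = 520.000, σ² = 42727.090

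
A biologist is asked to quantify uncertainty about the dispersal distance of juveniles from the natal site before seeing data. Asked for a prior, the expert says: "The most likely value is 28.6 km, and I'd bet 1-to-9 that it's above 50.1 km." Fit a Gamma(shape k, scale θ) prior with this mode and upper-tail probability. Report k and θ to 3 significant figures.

k ≈ 7.04, θ ≈ 4.73

Gamma(k,θ) with k>1 has mode (k−1)θ, so θ = 28.6/(k−1).
Need P(X < 50.1) = 0.9 with θ tied to k this way. Start at k = 2, θ = 28.6: P(X<50.1) ≈ 0.523.
Too low — raise k to concentrate. Iterating converges to k ≈ 7.04.
Then θ = 28.6/(7.04−1) ≈ 4.73.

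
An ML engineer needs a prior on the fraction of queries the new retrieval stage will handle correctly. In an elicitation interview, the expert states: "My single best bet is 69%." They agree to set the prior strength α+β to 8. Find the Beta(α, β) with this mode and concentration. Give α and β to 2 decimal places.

α = 5.14, β = 2.86

For α,β > 1 the Beta mode is (α−1)/(α+β−2). With α+β = 8, the mode is (α−1)/6.
Set (α−1)/6 = 0.69 → α = 1 + 0.69·6 = 5.14.
β = 8 − α = 2.86.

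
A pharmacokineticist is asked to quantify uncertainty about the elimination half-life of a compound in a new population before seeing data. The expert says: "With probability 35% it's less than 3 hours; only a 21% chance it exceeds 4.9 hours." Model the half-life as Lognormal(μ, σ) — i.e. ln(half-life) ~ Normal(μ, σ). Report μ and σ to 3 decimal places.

μ ≈ 1.257, σ ≈ 0.412

If T ~ Lognormal(μ,σ) then ln T ~ Normal(μ,σ), so the p-quantile of ln T is μ + z_p·σ.
ln(3) = 1.099 and ln(4.9) = 1.589; z_{0.35} = -0.3853, z_{0.79} = 0.8064.
σ = (1.589 − 1.099)/(0.8064 − (-0.3853)) = 0.412.
μ = 1.099 − (-0.3853)·0.412 = 1.257.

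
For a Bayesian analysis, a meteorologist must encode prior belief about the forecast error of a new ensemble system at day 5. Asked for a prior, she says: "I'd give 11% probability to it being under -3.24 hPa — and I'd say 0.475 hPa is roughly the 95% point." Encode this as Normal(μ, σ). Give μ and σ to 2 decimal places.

For Normal(μ,σ), the p-quantile is μ + z_p·σ. Here z_{0.11} = -1.227, z_{0.95} = 1.645.
So -3.24 = μ − 1.227σ and 0.475 = μ + 1.645σ.
Subtracting: σ = (0.475 − -3.24)/(1.645 − (-1.227)) = 1.29.
Then μ = -3.24 − (-1.227)·1.29 = -1.65.

μ = -1.65, σ = 1.29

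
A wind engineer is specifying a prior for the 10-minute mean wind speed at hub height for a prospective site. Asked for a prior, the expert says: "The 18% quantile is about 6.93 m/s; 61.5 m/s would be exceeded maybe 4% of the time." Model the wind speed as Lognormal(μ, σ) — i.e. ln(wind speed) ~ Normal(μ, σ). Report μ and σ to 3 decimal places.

μ ≈ 2.685, σ ≈ 0.819

If T ~ Lognormal(μ,σ) then ln T ~ Normal(μ,σ), so the p-quantile of ln T is μ + z_p·σ.
ln(6.93) = 1.936 and ln(61.5) = 4.119; z_{0.18} = -0.9154, z_{0.96} = 1.751.
σ = (4.119 − 1.936)/(1.751 − (-0.9154)) = 0.819.
μ = 1.936 − (-0.9154)·0.819 = 2.685.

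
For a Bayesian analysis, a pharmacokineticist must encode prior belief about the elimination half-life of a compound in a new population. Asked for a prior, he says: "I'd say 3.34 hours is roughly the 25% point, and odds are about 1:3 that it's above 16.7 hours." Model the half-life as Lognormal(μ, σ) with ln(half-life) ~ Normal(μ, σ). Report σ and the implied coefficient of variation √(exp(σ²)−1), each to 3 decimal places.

If T ~ Lognormal(μ,σ) then ln T ~ Normal(μ,σ), so the p-quantile of ln T is μ + z_p·σ.
ln(3.34) = 1.206 and ln(16.7) = 2.815; z_{0.25} = -0.6745, z_{0.75} = 0.6745.
σ = (2.815 − 1.206)/(0.6745 − (-0.6745)) = 1.193.
μ = 1.206 − (-0.6745)·1.193 = 2.011.
CV = √(exp(σ²)−1) = √(exp(1.4234)−1) = 1.775.

σ ≈ 1.193, CV ≈ 1.775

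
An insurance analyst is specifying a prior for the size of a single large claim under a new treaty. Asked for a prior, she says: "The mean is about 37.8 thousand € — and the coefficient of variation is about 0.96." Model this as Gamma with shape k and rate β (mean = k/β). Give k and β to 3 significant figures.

k ≈ 1.09, β ≈ 0.0287

For Gamma(k, rate β): mean = k/β, variance = k/β², so CV = 1/√k.
CV = 0.96, hence k = 1/CV² = 1.09.
Then β = k/mean = 1.09/37.8 = 0.0287.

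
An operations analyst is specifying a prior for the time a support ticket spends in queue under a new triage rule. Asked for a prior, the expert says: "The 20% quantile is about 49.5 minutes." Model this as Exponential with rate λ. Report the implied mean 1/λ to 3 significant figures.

mean ≈ 222 minutes

P(T < 49.5) = 1 − e^(−λ·49.5) = 0.2, so λ = −ln(1−0.2)/49.5 = −ln(0.8)/49.5 = 0.00451.
Mean = 1/λ = 222 minutes.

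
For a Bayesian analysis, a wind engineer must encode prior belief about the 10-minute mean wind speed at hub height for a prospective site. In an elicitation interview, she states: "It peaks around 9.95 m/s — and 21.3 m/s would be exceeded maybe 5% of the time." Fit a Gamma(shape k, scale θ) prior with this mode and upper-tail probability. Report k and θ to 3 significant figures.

k ≈ 5.76, θ ≈ 2.09

Gamma(k,θ) with k>1 has mode (k−1)θ, so θ = 9.95/(k−1).
Need P(X < 21.3) = 0.95 with θ tied to k this way. Start at k = 2, θ = 9.95: P(X<21.3) ≈ 0.631.
Too low — raise k to concentrate. Iterating converges to k ≈ 5.76.
Then θ = 9.95/(5.76−1) ≈ 2.09.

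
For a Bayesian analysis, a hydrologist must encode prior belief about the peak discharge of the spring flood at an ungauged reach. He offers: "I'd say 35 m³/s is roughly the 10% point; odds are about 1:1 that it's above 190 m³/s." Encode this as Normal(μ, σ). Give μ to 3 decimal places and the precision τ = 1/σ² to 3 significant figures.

μ = 190.000, τ = 6.84e-05

The p-quantile of Normal(μ,σ) is μ + z_p·σ, with z_{0.1} = -1.282 and z_{0.5} = 0.
Eliminate σ: μ = (z₂·x₁ − z₁·x₂)/(z₂ − z₁) = (0·35 − (-1.282)·190)/1.282 = 190.000.
Then σ = (x₂ − x₁)/(z₂ − z₁) = (190 − 35)/1.282 = 120.947.
Precision τ = 1/σ² = 1/120.9² = 6.84e-05.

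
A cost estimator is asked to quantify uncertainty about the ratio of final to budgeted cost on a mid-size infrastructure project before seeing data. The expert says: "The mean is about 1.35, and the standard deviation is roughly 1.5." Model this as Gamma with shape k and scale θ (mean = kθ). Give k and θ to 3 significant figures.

k ≈ 0.81, θ ≈ 1.67

For Gamma(k, scale θ): mean = kθ, variance = kθ², so CV = 1/√k.
CV = SD/mean = 1.5/1.35 = 1.111, hence k = 1/CV² = 0.81.
Then θ = mean/k = 1.35/0.81 = 1.67.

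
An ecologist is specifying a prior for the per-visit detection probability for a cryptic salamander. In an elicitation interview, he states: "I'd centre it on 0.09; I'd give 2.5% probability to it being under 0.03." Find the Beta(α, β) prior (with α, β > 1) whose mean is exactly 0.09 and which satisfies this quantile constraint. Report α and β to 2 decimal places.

α ≈ 4.90, β ≈ 49.54

With mean 0.09 fixed, write α = 0.09s, β = 0.91s where s = α+β.
Need P(θ < 0.03) = 0.025 under Beta(0.09s, 0.91s). Normal approximation: (q−m)/√(m(1−m)/s) ≈ z_{0.025} = -1.96, so s ≈ 0.09·0.91·(-1.96)²/(0.03−0.09)² = 87.4.
At s = 87.4: P(θ<0.03) ≈ 0.005. Adjusting to match 0.025 gives s ≈ 54.44.
So α = 0.09·54.44 ≈ 4.90, β = 0.91·54.44 ≈ 49.54.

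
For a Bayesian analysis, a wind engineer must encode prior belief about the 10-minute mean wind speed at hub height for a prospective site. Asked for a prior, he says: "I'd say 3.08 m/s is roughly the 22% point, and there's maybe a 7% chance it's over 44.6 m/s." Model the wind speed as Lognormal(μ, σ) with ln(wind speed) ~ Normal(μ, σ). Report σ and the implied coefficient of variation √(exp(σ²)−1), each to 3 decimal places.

σ ≈ 1.189, CV ≈ 1.764

If T ~ Lognormal(μ,σ) then ln T ~ Normal(μ,σ), so the p-quantile of ln T is μ + z_p·σ.
ln(3.08) = 1.125 and ln(44.6) = 3.798; z_{0.22} = -0.7722, z_{0.93} = 1.476.
σ = (3.798 − 1.125)/(1.476 − (-0.7722)) = 1.189.
μ = 1.125 − (-0.7722)·1.189 = 2.043.
CV = √(exp(σ²)−1) = √(exp(1.4137)−1) = 1.764.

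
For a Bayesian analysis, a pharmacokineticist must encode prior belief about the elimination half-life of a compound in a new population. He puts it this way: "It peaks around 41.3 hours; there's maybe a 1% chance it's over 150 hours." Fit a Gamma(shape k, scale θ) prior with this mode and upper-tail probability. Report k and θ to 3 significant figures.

Gamma(k,θ) with k>1 has mode (k−1)θ, so θ = 41.3/(k−1).
Need P(X < 150) = 0.99 with θ tied to k this way. Start at k = 2, θ = 41.3: P(X<150) ≈ 0.877.
Too low — raise k to concentrate. Iterating converges to k ≈ 3.58.
Then θ = 41.3/(3.58−1) ≈ 16.

k ≈ 3.58, θ ≈ 16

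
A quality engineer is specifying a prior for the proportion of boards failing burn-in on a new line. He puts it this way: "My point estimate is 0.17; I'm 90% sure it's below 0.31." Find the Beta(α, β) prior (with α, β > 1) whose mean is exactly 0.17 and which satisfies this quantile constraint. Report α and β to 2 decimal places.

With mean 0.17 fixed, write α = 0.17s, β = 0.83s where s = α+β.
Need P(θ < 0.31) = 0.9 under Beta(0.17s, 0.83s). Normal approximation: (q−m)/√(m(1−m)/s) ≈ z_{0.9} = 1.28, so s ≈ 0.17·0.83·(1.28)²/(0.31−0.17)² = 11.8.
At s = 11.8: P(θ<0.31) ≈ 0.893. Adjusting to match 0.9 gives s ≈ 12.81.
So α = 0.17·12.81 ≈ 2.18, β = 0.83·12.81 ≈ 10.63.

α ≈ 2.18, β ≈ 10.63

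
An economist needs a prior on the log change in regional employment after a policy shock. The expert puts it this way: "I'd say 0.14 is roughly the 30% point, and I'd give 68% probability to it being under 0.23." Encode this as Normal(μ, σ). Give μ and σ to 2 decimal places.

For Normal(μ,σ), the p-quantile is μ + z_p·σ. Here z_{0.3} = -0.5244, z_{0.68} = 0.4677.
So 0.14 = μ − 0.5244σ and 0.23 = μ + 0.4677σ.
Subtracting: σ = (0.23 − 0.14)/(0.4677 − (-0.5244)) = 0.09.
Then μ = 0.14 − (-0.5244)·0.09 = 0.19.

μ = 0.19, σ = 0.09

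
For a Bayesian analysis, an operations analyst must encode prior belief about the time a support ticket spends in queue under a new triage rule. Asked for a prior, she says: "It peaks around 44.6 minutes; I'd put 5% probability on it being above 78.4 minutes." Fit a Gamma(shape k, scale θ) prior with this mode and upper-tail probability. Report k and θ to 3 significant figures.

Gamma(k,θ) with k>1 has mode (k−1)θ, so θ = 44.6/(k−1).
Need P(X < 78.4) = 0.95 with θ tied to k this way. Start at k = 2, θ = 44.6: P(X<78.4) ≈ 0.525.
Too low — raise k to concentrate. Iterating converges to k ≈ 9.77.
Then θ = 44.6/(9.77−1) ≈ 5.09.

k ≈ 9.77, θ ≈ 5.09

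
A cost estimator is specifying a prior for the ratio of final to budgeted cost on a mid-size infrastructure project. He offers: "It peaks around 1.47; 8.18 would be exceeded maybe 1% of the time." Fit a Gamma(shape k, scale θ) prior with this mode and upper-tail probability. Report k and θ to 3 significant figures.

k ≈ 2.29, θ ≈ 1.14

Gamma(k,θ) with k>1 has mode (k−1)θ, so θ = 1.47/(k−1).
Need P(X < 8.18) = 0.99 with θ tied to k this way. Start at k = 2, θ = 1.47: P(X<8.18) ≈ 0.975.
Too low — raise k to concentrate. Iterating converges to k ≈ 2.29.
Then θ = 1.47/(2.29−1) ≈ 1.14.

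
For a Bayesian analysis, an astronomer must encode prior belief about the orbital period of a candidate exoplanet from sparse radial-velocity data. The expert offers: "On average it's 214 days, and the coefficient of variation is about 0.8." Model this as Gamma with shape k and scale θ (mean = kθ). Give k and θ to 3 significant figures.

k ≈ 1.56, θ ≈ 137

For Gamma(k, scale θ): mean = kθ, variance = kθ², so CV = 1/√k.
CV = 0.8, hence k = 1/CV² = 1.56.
Then θ = mean/k = 214/1.56 = 137.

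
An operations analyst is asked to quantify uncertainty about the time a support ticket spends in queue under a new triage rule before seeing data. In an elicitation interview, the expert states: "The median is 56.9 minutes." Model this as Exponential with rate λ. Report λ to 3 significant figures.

λ ≈ 0.0122

Exponential median = ln 2 / λ, so λ = ln 2 / 56.9 = 0.0122.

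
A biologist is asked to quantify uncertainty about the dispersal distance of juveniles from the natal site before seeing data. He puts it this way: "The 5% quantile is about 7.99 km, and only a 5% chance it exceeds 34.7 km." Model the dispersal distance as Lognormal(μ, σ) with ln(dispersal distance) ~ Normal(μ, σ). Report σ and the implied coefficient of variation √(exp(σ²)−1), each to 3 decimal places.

If T ~ Lognormal(μ,σ) then ln T ~ Normal(μ,σ), so the p-quantile of ln T is μ + z_p·σ.
ln(7.99) = 2.078 and ln(34.7) = 3.547; z_{0.05} = -1.645, z_{0.95} = 1.645.
σ = (3.547 − 2.078)/(1.645 − (-1.645)) = 0.446.
μ = 2.078 − (-1.645)·0.446 = 2.812.
CV = √(exp(σ²)−1) = √(exp(0.1993)−1) = 0.470.

σ ≈ 0.446, CV ≈ 0.470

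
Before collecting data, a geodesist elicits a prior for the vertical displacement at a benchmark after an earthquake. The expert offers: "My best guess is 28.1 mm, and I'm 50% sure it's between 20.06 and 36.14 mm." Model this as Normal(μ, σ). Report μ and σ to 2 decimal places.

μ = 28.10, σ = 11.92

A symmetric 50% interval runs μ ± z·σ with z = 0.6745.
Half-width = 8.04, so σ = 8.04/0.6745 = 11.92.
μ is the stated best guess, 28.10.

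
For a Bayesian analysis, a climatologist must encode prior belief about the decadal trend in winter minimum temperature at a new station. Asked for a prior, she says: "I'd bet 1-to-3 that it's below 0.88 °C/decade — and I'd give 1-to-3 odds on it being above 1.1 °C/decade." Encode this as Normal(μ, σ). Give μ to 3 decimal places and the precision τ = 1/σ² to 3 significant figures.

For Normal(μ,σ), the p-quantile is μ + z_p·σ. Here z_{0.25} = -0.6745, z_{0.75} = 0.6745.
So 0.88 = μ − 0.6745σ and 1.1 = μ + 0.6745σ.
Subtracting: σ = (1.1 − 0.88)/(0.6745 − (-0.6745)) = 0.163.
Then μ = 0.88 − (-0.6745)·0.163 = 0.990.
Precision τ = 1/σ² = 1/0.1631² = 37.6.

μ = 0.990, τ = 37.6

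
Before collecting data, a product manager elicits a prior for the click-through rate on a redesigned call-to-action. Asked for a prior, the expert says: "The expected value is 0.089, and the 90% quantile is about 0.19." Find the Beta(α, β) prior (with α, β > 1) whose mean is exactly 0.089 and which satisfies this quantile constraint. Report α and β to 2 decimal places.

With mean 0.089 fixed, write α = 0.089s, β = 0.911s where s = α+β.
Need P(θ < 0.19) = 0.9 under Beta(0.089s, 0.911s). Normal approximation: (q−m)/√(m(1−m)/s) ≈ z_{0.9} = 1.28, so s ≈ 0.089·0.911·(1.28)²/(0.19−0.089)² = 13.1.
At s = 13.1: P(θ<0.19) ≈ 0.895. Adjusting to match 0.9 gives s ≈ 14.09.
So α = 0.089·14.09 ≈ 1.25, β = 0.911·14.09 ≈ 12.83.

α ≈ 1.25, β ≈ 12.83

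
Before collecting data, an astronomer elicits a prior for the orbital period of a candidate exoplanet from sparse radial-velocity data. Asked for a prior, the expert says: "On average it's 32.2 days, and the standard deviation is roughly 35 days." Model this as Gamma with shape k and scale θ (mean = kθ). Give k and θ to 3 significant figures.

k ≈ 0.846, θ ≈ 38

For Gamma(k, scale θ): mean = kθ, variance = kθ², so CV = 1/√k.
CV = SD/mean = 35/32.2 = 1.087, hence k = 1/CV² = 0.846.
Then θ = mean/k = 32.2/0.846 = 38.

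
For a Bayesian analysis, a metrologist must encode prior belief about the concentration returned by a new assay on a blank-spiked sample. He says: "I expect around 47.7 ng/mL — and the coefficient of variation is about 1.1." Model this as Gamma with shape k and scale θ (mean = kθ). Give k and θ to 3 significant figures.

k ≈ 0.826, θ ≈ 57.7

For Gamma(k, scale θ): mean = kθ, variance = kθ², so CV = 1/√k.
CV = 1.1, hence k = 1/CV² = 0.826.
Then θ = mean/k = 47.7/0.826 = 57.7.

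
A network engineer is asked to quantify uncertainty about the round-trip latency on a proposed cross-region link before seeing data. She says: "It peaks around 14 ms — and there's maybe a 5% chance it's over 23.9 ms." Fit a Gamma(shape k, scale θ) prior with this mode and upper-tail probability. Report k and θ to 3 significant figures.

k ≈ 10.8, θ ≈ 1.43

Gamma(k,θ) with k>1 has mode (k−1)θ, so θ = 14/(k−1).
Need P(X < 23.9) = 0.95 with θ tied to k this way. Start at k = 2, θ = 14: P(X<23.9) ≈ 0.509.
Too low — raise k to concentrate. Iterating converges to k ≈ 10.8.
Then θ = 14/(10.8−1) ≈ 1.43.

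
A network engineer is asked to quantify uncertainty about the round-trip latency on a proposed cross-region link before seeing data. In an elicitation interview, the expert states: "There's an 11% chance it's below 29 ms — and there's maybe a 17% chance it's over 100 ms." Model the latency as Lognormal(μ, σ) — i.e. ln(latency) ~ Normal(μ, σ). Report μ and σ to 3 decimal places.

μ ≈ 4.064, σ ≈ 0.568

If T ~ Lognormal(μ,σ) then ln T ~ Normal(μ,σ), so the p-quantile of ln T is μ + z_p·σ.
ln(29) = 3.367 and ln(100) = 4.605; z_{0.11} = -1.227, z_{0.83} = 0.9542.
σ = (4.605 − 3.367)/(0.9542 − (-1.227)) = 0.568.
μ = 3.367 − (-1.227)·0.568 = 4.064.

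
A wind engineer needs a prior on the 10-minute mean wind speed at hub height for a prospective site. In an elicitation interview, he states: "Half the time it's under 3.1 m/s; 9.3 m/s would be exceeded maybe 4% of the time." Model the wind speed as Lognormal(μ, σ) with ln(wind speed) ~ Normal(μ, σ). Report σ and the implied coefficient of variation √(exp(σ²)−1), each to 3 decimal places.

If T ~ Lognormal(μ,σ) then ln T ~ Normal(μ,σ), so the p-quantile of ln T is μ + z_p·σ.
ln(3.1) = 1.131 and ln(9.3) = 2.23; z_{0.5} = 0, z_{0.96} = 1.751.
σ = (2.23 − 1.131)/(1.751 − (0)) = 0.628.
μ = 1.131 − (0)·0.628 = 1.131.
CV = √(exp(σ²)−1) = √(exp(0.3938)−1) = 0.695.

σ ≈ 0.628, CV ≈ 0.695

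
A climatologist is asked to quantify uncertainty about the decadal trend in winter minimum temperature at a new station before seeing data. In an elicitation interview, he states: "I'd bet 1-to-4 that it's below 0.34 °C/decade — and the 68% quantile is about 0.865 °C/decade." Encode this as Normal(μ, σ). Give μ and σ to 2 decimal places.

μ = 0.68, σ = 0.40

For Normal(μ,σ), the p-quantile is μ + z_p·σ. Here z_{0.2} = -0.8416, z_{0.68} = 0.4677.
So 0.34 = μ − 0.8416σ and 0.865 = μ + 0.4677σ.
Subtracting: σ = (0.865 − 0.34)/(0.4677 − (-0.8416)) = 0.40.
Then μ = 0.34 − (-0.8416)·0.40 = 0.68.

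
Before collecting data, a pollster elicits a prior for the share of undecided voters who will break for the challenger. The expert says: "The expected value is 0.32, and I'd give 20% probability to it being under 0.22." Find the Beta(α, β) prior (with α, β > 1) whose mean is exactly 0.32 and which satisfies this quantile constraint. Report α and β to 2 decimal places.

With mean 0.32 fixed, write α = 0.32s, β = 0.68s where s = α+β.
Need P(θ < 0.22) = 0.2 under Beta(0.32s, 0.68s). Normal approximation: (q−m)/√(m(1−m)/s) ≈ z_{0.2} = -0.842, so s ≈ 0.32·0.68·(-0.842)²/(0.22−0.32)² = 15.4.
At s = 15.4: P(θ<0.22) ≈ 0.205. Adjusting to match 0.2 gives s ≈ 15.96.
So α = 0.32·15.96 ≈ 5.11, β = 0.68·15.96 ≈ 10.85.

α ≈ 5.11, β ≈ 10.85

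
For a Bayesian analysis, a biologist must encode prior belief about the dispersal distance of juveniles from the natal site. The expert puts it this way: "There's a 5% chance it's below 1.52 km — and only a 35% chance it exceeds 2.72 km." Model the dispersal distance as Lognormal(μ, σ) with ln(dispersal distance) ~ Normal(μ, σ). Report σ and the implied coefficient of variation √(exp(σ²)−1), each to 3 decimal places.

If T ~ Lognormal(μ,σ) then ln T ~ Normal(μ,σ), so the p-quantile of ln T is μ + z_p·σ.
ln(1.52) = 0.4187 and ln(2.72) = 1.001; z_{0.05} = -1.645, z_{0.65} = 0.3853.
σ = (1.001 − 0.4187)/(0.3853 − (-1.645)) = 0.287.
μ = 0.4187 − (-1.645)·0.287 = 0.890.
CV = √(exp(σ²)−1) = √(exp(0.0822)−1) = 0.293.

σ ≈ 0.287, CV ≈ 0.293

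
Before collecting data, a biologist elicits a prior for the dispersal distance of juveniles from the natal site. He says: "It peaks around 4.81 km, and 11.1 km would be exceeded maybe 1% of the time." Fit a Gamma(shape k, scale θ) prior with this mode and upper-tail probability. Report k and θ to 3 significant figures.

k ≈ 7.83, θ ≈ 0.705

Gamma(k,θ) with k>1 has mode (k−1)θ, so θ = 4.81/(k−1).
Need P(X < 11.1) = 0.99 with θ tied to k this way. Start at k = 2, θ = 4.81: P(X<11.1) ≈ 0.671.
Too low — raise k to concentrate. Iterating converges to k ≈ 7.83.
Then θ = 4.81/(7.83−1) ≈ 0.705.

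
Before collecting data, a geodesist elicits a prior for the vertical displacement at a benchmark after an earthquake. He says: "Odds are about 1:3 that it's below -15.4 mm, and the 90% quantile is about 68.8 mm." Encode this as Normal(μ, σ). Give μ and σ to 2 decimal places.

For Normal(μ,σ), the p-quantile is μ + z_p·σ. Here z_{0.25} = -0.6745, z_{0.9} = 1.282.
So -15.4 = μ − 0.6745σ and 68.8 = μ + 1.282σ.
Subtracting: σ = (68.8 − -15.4)/(1.282 − (-0.6745)) = 43.05.
Then μ = -15.4 − (-0.6745)·43.05 = 13.63.

μ = 13.63, σ = 43.05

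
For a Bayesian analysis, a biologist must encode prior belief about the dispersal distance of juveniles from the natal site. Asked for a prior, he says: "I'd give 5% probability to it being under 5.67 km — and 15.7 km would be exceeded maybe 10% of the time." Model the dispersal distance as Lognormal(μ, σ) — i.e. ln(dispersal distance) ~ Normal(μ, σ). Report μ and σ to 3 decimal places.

If T ~ Lognormal(μ,σ) then ln T ~ Normal(μ,σ), so the p-quantile of ln T is μ + z_p·σ.
ln(5.67) = 1.735 and ln(15.7) = 2.754; z_{0.05} = -1.645, z_{0.9} = 1.282.
σ = (2.754 − 1.735)/(1.282 − (-1.645)) = 0.348.
μ = 1.735 − (-1.645)·0.348 = 2.308.

μ ≈ 2.308, σ ≈ 0.348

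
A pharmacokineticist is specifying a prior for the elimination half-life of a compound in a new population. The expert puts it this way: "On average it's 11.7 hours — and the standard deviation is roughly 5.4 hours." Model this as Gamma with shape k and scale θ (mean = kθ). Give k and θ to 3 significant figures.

For Gamma(k, scale θ): mean = kθ, variance = kθ², so CV = 1/√k.
CV = SD/mean = 5.4/11.7 = 0.4615, hence k = 1/CV² = 4.69.
Then θ = mean/k = 11.7/4.69 = 2.49.

k ≈ 4.69, θ ≈ 2.49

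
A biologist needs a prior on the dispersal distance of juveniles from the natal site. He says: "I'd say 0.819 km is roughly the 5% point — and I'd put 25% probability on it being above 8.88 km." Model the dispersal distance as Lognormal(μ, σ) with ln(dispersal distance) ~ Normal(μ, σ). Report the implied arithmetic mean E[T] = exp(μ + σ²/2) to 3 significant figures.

E[T] ≈ 7.53 km

If T ~ Lognormal(μ,σ) then ln T ~ Normal(μ,σ), so the p-quantile of ln T is μ + z_p·σ.
ln(0.819) = -0.1997 and ln(8.88) = 2.184; z_{0.05} = -1.645, z_{0.75} = 0.6745.
σ = (2.184 − -0.1997)/(0.6745 − (-1.645)) = 1.028.
μ = -0.1997 − (-1.645)·1.028 = 1.491.
E[T] = exp(μ + σ²/2) = exp(1.491 + 0.5280) = 7.53 km.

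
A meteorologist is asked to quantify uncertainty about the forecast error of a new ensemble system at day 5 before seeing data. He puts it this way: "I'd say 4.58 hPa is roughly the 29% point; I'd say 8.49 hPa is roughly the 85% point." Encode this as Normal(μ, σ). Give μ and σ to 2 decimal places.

μ = 5.94, σ = 2.46

For Normal(μ,σ), the p-quantile is μ + z_p·σ. Here z_{0.29} = -0.5534, z_{0.85} = 1.036.
So 4.58 = μ − 0.5534σ and 8.49 = μ + 1.036σ.
Subtracting: σ = (8.49 − 4.58)/(1.036 − (-0.5534)) = 2.46.
Then μ = 4.58 − (-0.5534)·2.46 = 5.94.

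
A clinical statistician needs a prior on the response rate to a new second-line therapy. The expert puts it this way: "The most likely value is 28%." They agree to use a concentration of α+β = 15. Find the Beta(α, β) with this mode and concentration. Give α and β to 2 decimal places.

α = 4.64, β = 10.36

For α,β > 1 the Beta mode is (α−1)/(α+β−2). With α+β = 15, the mode is (α−1)/13.
Set (α−1)/13 = 0.28 → α = 1 + 0.28·13 = 4.64.
β = 15 − α = 10.36.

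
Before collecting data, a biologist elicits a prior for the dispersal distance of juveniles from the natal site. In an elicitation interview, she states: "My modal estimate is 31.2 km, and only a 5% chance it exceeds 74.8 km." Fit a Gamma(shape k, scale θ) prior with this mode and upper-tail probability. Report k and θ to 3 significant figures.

Gamma(k,θ) with k>1 has mode (k−1)θ, so θ = 31.2/(k−1).
Need P(X < 74.8) = 0.95 with θ tied to k this way. Start at k = 2, θ = 31.2: P(X<74.8) ≈ 0.691.
Too low — raise k to concentrate. Iterating converges to k ≈ 4.57.
Then θ = 31.2/(4.57−1) ≈ 8.74.

k ≈ 4.57, θ ≈ 8.74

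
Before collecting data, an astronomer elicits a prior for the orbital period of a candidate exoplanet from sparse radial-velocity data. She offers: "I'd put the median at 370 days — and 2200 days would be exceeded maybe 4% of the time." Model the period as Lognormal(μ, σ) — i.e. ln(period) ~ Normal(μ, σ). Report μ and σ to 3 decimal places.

If T ~ Lognormal(μ,σ) then ln T ~ Normal(μ,σ), so the p-quantile of ln T is μ + z_p·σ.
ln(370) = 5.914 and ln(2200) = 7.696; z_{0.5} = 0, z_{0.96} = 1.751.
σ = (7.696 − 5.914)/(1.751 − (0)) = 1.018.
μ = 5.914 − (0)·1.018 = 5.914.

μ ≈ 5.914, σ ≈ 1.018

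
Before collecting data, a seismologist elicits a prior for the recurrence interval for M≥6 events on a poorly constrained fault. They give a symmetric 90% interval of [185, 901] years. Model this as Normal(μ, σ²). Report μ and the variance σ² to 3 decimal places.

μ = 543.000, σ² = 47370.889

A symmetric 90% interval runs μ ± z·σ with z = 1.645.
Half-width = 358, so σ = 358/1.645 = 217.6485 and σ² = 47370.889.
μ is the interval midpoint, 543.000.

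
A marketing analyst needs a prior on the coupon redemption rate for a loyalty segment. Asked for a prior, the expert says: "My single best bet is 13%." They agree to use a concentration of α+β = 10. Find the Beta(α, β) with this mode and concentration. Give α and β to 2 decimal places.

α = 2.04, β = 7.96

For α,β > 1 the Beta mode is (α−1)/(α+β−2). With α+β = 10, the mode is (α−1)/8.
Set (α−1)/8 = 0.13 → α = 1 + 0.13·8 = 2.04.
β = 10 − α = 7.96.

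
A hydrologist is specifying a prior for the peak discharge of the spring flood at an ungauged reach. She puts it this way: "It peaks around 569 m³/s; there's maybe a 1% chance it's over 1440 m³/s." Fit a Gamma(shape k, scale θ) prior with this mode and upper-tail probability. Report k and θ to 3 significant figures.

k ≈ 6.43, θ ≈ 105

Gamma(k,θ) with k>1 has mode (k−1)θ, so θ = 569/(k−1).
Need P(X < 1440) = 0.99 with θ tied to k this way. Start at k = 2, θ = 569: P(X<1440) ≈ 0.719.
Too low — raise k to concentrate. Iterating converges to k ≈ 6.43.
Then θ = 569/(6.43−1) ≈ 105.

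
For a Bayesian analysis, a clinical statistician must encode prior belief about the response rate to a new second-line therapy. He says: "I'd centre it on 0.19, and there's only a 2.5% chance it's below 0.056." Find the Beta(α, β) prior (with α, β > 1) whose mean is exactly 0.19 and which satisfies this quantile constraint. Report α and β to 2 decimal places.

With mean 0.19 fixed, write α = 0.19s, β = 0.81s where s = α+β.
Need P(θ < 0.056) = 0.025 under Beta(0.19s, 0.81s). Normal approximation: (q−m)/√(m(1−m)/s) ≈ z_{0.025} = -1.96, so s ≈ 0.19·0.81·(-1.96)²/(0.056−0.19)² = 32.9.
At s = 32.9: P(θ<0.056) ≈ 0.005. Adjusting to match 0.025 gives s ≈ 20.52.
So α = 0.19·20.52 ≈ 3.90, β = 0.81·20.52 ≈ 16.62.

α ≈ 3.90, β ≈ 16.62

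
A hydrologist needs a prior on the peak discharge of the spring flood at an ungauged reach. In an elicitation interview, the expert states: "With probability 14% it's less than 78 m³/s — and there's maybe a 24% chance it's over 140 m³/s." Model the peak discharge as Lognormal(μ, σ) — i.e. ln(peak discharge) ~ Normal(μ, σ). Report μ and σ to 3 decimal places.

μ ≈ 4.710, σ ≈ 0.327

If T ~ Lognormal(μ,σ) then ln T ~ Normal(μ,σ), so the p-quantile of ln T is μ + z_p·σ.
ln(78) = 4.357 and ln(140) = 4.942; z_{0.14} = -1.08, z_{0.76} = 0.7063.
σ = (4.942 − 4.357)/(0.7063 − (-1.08)) = 0.327.
μ = 4.357 − (-1.08)·0.327 = 4.710.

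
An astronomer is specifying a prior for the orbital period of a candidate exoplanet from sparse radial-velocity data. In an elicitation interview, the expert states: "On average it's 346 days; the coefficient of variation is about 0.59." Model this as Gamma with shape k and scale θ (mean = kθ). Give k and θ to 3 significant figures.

For Gamma(k, scale θ): mean = kθ, variance = kθ², so CV = 1/√k.
CV = 0.59, hence k = 1/CV² = 2.87.
Then θ = mean/k = 346/2.87 = 120.

k ≈ 2.87, θ ≈ 120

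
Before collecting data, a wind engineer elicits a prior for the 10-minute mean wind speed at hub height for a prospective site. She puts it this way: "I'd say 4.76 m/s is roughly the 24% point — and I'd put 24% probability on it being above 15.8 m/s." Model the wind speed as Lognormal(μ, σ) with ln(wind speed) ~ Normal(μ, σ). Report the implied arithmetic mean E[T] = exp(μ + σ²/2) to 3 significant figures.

E[T] ≈ 12.4 m/s

If T ~ Lognormal(μ,σ) then ln T ~ Normal(μ,σ), so the p-quantile of ln T is μ + z_p·σ.
ln(4.76) = 1.56 and ln(15.8) = 2.76; z_{0.24} = -0.7063, z_{0.76} = 0.7063.
σ = (2.76 − 1.56)/(0.7063 − (-0.7063)) = 0.849.
μ = 1.56 − (-0.7063)·0.849 = 2.160.
E[T] = exp(μ + σ²/2) = exp(2.160 + 0.3607) = 12.4 m/s.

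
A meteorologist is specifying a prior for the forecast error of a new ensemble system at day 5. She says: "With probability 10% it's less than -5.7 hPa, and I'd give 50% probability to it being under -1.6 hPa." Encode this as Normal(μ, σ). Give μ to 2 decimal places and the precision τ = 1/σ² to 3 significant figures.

The p-quantile of Normal(μ,σ) is μ + z_p·σ, with z_{0.1} = -1.282 and z_{0.5} = 0.
Eliminate σ: μ = (z₂·x₁ − z₁·x₂)/(z₂ − z₁) = (0·-5.7 − (-1.282)·-1.6)/1.282 = -1.60.
Then σ = (x₂ − x₁)/(z₂ − z₁) = (-1.6 − -5.7)/1.282 = 3.20.
Precision τ = 1/σ² = 1/3.199² = 0.0977.

μ = -1.60, τ = 0.0977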